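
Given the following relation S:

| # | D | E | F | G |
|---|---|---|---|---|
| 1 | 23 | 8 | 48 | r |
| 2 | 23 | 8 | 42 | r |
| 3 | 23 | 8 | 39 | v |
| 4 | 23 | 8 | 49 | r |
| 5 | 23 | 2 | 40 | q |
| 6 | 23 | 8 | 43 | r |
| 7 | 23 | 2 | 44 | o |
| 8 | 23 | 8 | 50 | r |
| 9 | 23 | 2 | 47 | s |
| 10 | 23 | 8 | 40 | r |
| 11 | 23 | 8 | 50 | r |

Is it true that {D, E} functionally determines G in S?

(D=23, E=8): rows 1, 2, 3, 4, 6, 8, 10, 11 → G takes values {r, v} — violation
(D=23, E=2): rows 5, 7, 9 → G takes values {q, o, s} — violation
Two rows agree on {D, E} but differ on G, so {D, E} → G does not hold.

No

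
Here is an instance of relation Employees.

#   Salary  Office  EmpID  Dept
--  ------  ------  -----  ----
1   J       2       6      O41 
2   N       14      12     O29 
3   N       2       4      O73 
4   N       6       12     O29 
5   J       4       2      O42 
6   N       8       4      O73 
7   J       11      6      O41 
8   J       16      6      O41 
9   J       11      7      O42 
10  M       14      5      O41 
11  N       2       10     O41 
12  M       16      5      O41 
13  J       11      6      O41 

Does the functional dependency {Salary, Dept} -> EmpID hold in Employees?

(Salary=J, Dept=O41): rows 1, 7, 8, 13 → EmpID = 6, 6, 6, 6 ✓
(Salary=N, Dept=O29): rows 2, 4 → EmpID = 12, 12 ✓
(Salary=N, Dept=O73): rows 3, 6 → EmpID = 4, 4 ✓
(Salary=J, Dept=O42): rows 5, 9 → EmpID takes values {2, 7} — violation
(Salary=M, Dept=O41): rows 10, 12 → EmpID = 5, 5 ✓
(Salary=N, Dept=O41): row 11 → EmpID = 10 ✓
Two rows agree on {Salary, Dept} but differ on EmpID, so {Salary, Dept} -> EmpID does not hold.

No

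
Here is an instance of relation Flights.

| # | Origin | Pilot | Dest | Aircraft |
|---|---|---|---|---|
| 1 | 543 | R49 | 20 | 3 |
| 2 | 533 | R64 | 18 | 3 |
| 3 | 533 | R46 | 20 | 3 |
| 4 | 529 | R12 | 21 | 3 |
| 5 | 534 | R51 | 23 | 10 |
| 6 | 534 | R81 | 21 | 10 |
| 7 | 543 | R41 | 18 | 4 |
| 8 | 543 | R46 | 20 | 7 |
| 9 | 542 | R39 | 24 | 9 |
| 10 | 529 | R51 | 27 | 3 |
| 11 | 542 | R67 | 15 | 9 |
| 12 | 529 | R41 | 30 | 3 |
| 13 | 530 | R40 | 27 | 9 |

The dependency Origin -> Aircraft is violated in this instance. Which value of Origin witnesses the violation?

Origin=543: rows 1, 7, 8 → Aircraft takes values {3, 4, 7} — violation
Origin=533: rows 2, 3 → Aircraft = 3, 3 ✓
Origin=529: rows 4, 10, 12 → Aircraft = 3, 3, 3 ✓
Origin=534: rows 5, 6 → Aircraft = 10, 10 ✓
Origin=542: rows 9, 11 → Aircraft = 9, 9 ✓
Origin=530: row 13 → Aircraft = 9 ✓
The only Origin value with inconsistent Aircraft is Origin=543.

543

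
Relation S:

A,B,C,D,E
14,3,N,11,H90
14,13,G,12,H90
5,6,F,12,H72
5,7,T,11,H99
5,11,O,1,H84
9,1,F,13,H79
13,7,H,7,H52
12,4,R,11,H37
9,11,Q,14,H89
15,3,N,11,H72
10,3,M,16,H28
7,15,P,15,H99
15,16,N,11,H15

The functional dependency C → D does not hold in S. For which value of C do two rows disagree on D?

F

C=N: 3 rows → D = 11, 11, 11 ✓
C=G: 1 row → D = 12 ✓
C=F: 2 rows → D takes values {12, 13} — violation
C=T: 1 row → D = 11 ✓
C=O: 1 row → D = 1 ✓
C=H: 1 row → D = 7 ✓
C=R: 1 row → D = 11 ✓
C=Q: 1 row → D = 14 ✓
C=M: 1 row → D = 16 ✓
C=P: 1 row → D = 15 ✓
The only C value with inconsistent D is C=F.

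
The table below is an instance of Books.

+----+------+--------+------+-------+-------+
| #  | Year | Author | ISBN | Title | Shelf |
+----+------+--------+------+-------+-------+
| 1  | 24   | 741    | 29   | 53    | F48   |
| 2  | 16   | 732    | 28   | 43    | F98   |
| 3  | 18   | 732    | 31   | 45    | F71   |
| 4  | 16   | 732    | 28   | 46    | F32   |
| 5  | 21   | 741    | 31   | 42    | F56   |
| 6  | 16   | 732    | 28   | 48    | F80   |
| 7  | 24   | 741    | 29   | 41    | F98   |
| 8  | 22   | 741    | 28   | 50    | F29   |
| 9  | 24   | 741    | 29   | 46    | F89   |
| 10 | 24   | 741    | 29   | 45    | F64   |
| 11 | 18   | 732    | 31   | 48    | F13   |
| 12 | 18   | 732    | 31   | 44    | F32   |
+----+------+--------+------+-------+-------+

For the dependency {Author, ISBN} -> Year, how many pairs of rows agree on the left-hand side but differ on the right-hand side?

0

(Author=741, ISBN=29): all 4 rows agree on Year — 0 pairs.
(Author=732, ISBN=28): all 3 rows agree on Year — 0 pairs.
(Author=732, ISBN=31): all 3 rows agree on Year — 0 pairs.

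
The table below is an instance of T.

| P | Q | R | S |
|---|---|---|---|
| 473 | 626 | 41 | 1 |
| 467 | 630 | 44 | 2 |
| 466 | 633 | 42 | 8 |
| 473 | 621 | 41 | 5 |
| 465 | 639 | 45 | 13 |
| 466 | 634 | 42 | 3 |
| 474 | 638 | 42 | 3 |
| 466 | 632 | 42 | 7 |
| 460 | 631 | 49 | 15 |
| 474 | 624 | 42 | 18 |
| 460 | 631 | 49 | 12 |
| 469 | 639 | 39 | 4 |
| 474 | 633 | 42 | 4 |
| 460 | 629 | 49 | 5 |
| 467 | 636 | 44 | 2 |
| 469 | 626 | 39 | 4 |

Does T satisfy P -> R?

Yes

P=473: 2 rows → R = 41, 41 ✓
P=467: 2 rows → R = 44, 44 ✓
P=466: 3 rows → R = 42, 42, 42 ✓
P=465: 1 row → R = 45 ✓
P=474: 3 rows → R = 42, 42, 42 ✓
P=460: 3 rows → R = 49, 49, 49 ✓
P=469: 2 rows → R = 39, 39 ✓
Every P value is associated with a single R value, so P -> R holds.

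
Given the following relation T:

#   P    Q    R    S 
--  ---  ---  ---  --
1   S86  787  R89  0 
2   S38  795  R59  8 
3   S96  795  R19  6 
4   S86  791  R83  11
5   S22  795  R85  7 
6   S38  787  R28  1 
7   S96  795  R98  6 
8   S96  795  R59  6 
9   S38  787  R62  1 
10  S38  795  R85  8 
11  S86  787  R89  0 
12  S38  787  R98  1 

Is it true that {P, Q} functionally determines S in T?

Yes

(P=S86, Q=787): rows 1, 11 → S = 0, 0 ✓
(P=S38, Q=795): rows 2, 10 → S = 8, 8 ✓
(P=S96, Q=795): rows 3, 7, 8 → S = 6, 6, 6 ✓
(P=S86, Q=791): row 4 → S = 11 ✓
(P=S22, Q=795): row 5 → S = 7 ✓
(P=S38, Q=787): rows 6, 9, 12 → S = 1, 1, 1 ✓
Every {P, Q} value is associated with a single S value, so {P, Q} → S holds.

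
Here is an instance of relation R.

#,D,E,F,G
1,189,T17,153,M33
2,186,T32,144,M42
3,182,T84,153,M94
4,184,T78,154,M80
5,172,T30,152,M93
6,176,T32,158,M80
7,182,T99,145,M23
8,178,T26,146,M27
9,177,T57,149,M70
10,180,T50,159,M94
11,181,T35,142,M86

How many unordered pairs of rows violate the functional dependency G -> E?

2

G=M94: violating pairs (3,10) — 1 pair.
G=M80: violating pairs (4,6) — 1 pair.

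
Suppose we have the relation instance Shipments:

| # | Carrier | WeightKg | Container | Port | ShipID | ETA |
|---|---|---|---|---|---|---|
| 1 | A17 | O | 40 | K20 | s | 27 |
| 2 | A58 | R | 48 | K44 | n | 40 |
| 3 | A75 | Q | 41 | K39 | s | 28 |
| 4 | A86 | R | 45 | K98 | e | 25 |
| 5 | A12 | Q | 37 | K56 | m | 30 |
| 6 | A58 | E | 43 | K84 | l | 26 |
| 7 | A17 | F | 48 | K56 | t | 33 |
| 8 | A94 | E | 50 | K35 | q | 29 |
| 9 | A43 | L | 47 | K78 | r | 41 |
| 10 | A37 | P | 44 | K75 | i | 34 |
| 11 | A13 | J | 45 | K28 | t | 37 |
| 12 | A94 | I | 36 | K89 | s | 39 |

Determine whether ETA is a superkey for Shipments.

All 12 rows have distinct ETA values, so ETA → (all attributes) holds and ETA is a superkey.

Yes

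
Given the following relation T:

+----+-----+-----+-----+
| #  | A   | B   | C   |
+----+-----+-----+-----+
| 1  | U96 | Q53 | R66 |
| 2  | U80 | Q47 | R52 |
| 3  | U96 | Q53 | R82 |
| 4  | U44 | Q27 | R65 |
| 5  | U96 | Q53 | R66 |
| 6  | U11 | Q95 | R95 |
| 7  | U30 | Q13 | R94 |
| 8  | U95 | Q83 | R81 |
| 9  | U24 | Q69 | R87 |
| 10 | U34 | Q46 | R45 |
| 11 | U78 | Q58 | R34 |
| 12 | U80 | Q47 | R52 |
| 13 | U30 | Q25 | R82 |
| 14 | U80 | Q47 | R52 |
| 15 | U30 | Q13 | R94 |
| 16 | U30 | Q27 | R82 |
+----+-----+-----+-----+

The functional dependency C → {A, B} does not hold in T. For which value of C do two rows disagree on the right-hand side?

C=R66: rows 1, 5 → {A,B} = (U96, Q53), (U96, Q53) ✓
C=R52: rows 2, 12, 14 → {A,B} = (U80, Q47), (U80, Q47), (U80, Q47) ✓
C=R82: rows 3, 13, 16 → {A,B} takes values {(U96, Q53), (U30, Q25), (U30, Q27)} — violation
C=R65: row 4 → {A,B} = (U44, Q27) ✓
C=R95: row 6 → {A,B} = (U11, Q95) ✓
C=R94: rows 7, 15 → {A,B} = (U30, Q13), (U30, Q13) ✓
C=R81: row 8 → {A,B} = (U95, Q83) ✓
C=R87: row 9 → {A,B} = (U24, Q69) ✓
C=R45: row 10 → {A,B} = (U34, Q46) ✓
C=R34: row 11 → {A,B} = (U78, Q58) ✓
The only C value with inconsistent RHS is C=R82.

R82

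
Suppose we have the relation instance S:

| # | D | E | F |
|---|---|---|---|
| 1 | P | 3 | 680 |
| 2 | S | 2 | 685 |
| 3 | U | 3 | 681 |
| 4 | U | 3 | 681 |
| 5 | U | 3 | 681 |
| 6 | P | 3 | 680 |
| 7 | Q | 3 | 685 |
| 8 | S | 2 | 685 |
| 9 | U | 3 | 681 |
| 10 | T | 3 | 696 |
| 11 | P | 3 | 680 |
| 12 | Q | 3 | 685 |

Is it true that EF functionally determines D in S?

(E=3, F=680): rows 1, 6, 11 → D = P, P, P ✓
(E=2, F=685): rows 2, 8 → D = S, S ✓
(E=3, F=681): rows 3, 4, 5, 9 → D = U, U, U, U ✓
(E=3, F=685): rows 7, 12 → D = Q, Q ✓
(E=3, F=696): row 10 → D = T ✓
Every EF value is associated with a single D value, so EF -> D holds.

Yes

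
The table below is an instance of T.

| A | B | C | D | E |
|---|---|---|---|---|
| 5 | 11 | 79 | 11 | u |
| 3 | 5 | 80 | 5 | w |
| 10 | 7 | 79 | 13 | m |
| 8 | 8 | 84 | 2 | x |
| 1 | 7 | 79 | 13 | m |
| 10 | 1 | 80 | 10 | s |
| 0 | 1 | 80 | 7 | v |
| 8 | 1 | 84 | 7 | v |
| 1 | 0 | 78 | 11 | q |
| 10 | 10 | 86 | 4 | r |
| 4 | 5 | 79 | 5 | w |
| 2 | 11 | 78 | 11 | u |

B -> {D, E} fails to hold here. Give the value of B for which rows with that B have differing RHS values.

1

B=11: 2 rows → {D,E} = (11, u), (11, u) ✓
B=5: 2 rows → {D,E} = (5, w), (5, w) ✓
B=7: 2 rows → {D,E} = (13, m), (13, m) ✓
B=8: 1 row → {D,E} = (2, x) ✓
B=1: 3 rows → {D,E} takes values {(10, s), (7, v)} — violation
B=0: 1 row → {D,E} = (11, q) ✓
B=10: 1 row → {D,E} = (4, r) ✓
The only B value with inconsistent RHS is B=1.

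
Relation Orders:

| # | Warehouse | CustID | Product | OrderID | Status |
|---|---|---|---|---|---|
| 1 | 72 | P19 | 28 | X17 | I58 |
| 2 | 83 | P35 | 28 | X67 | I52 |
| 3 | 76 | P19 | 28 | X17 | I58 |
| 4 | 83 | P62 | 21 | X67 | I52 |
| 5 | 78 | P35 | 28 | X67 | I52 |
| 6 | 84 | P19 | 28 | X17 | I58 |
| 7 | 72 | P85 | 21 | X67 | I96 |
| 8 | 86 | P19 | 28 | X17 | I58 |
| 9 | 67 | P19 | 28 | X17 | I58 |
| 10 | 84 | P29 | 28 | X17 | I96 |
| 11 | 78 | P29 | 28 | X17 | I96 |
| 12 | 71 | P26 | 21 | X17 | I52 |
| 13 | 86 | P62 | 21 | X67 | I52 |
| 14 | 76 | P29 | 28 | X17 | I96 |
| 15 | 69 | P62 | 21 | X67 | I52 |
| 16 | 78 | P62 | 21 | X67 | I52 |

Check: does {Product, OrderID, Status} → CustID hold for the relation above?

Yes

(Product=28, OrderID=X17, Status=I58): rows 1, 3, 6, 8, 9 → CustID = P19, P19, P19, P19, P19 ✓
(Product=28, OrderID=X67, Status=I52): rows 2, 5 → CustID = P35, P35 ✓
(Product=21, OrderID=X67, Status=I52): rows 4, 13, 15, 16 → CustID = P62, P62, P62, P62 ✓
(Product=21, OrderID=X67, Status=I96): row 7 → CustID = P85 ✓
(Product=28, OrderID=X17, Status=I96): rows 10, 11, 14 → CustID = P29, P29, P29 ✓
(Product=21, OrderID=X17, Status=I52): row 12 → CustID = P26 ✓
Every {Product, OrderID, Status} value is associated with a single CustID value, so {Product, OrderID, Status} → CustID holds.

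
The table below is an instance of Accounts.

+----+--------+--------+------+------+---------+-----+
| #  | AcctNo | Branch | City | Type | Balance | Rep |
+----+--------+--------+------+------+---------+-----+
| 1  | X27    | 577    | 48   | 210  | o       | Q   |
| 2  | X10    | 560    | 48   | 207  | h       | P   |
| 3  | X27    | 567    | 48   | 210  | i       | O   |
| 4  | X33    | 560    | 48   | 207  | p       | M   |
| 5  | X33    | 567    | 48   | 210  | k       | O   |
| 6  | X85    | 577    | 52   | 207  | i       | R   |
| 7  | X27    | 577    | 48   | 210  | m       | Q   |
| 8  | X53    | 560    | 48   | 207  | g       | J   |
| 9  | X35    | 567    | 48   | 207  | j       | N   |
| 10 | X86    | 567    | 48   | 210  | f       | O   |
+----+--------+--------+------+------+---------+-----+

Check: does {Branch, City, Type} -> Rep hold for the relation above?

No

(Branch=577, City=48, Type=210): rows 1, 7 → Rep = Q, Q ✓
(Branch=560, City=48, Type=207): rows 2, 4, 8 → Rep takes values {P, M, J} — violation
(Branch=567, City=48, Type=210): rows 3, 5, 10 → Rep = O, O, O ✓
(Branch=577, City=52, Type=207): row 6 → Rep = R ✓
(Branch=567, City=48, Type=207): row 9 → Rep = N ✓
Two rows agree on {Branch, City, Type} but differ on Rep, so {Branch, City, Type} -> Rep does not hold.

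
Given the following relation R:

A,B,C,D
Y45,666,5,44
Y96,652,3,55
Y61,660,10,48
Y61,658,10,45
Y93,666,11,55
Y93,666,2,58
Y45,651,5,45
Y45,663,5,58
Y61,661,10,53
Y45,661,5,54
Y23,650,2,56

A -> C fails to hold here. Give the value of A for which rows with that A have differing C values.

A=Y45: 4 rows → C = 5, 5, 5, 5 ✓
A=Y96: 1 row → C = 3 ✓
A=Y61: 3 rows → C = 10, 10, 10 ✓
A=Y93: 2 rows → C takes values {11, 2} — violation
A=Y23: 1 row → C = 2 ✓
The only A value with inconsistent C is A=Y93.

Y93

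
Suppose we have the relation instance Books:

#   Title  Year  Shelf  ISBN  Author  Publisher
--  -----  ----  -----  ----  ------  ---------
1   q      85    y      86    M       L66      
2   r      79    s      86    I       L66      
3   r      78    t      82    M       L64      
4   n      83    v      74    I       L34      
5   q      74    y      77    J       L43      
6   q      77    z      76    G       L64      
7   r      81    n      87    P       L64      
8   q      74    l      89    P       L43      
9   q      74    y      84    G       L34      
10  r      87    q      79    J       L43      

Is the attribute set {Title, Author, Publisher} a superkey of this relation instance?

All 10 rows have distinct {Title, Author, Publisher} values, so {Title, Author, Publisher} → (all attributes) holds and {Title, Author, Publisher} is a superkey.

Yes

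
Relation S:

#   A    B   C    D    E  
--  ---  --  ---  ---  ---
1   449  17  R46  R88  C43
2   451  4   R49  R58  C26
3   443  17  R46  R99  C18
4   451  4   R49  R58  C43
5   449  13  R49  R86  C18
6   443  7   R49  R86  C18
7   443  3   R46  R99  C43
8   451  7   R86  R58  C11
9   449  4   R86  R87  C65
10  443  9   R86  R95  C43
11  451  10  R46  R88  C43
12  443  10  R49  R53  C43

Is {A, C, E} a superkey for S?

All 12 rows have distinct {A, C, E} values, so {A, C, E} → (all attributes) holds and {A, C, E} is a superkey.

Yes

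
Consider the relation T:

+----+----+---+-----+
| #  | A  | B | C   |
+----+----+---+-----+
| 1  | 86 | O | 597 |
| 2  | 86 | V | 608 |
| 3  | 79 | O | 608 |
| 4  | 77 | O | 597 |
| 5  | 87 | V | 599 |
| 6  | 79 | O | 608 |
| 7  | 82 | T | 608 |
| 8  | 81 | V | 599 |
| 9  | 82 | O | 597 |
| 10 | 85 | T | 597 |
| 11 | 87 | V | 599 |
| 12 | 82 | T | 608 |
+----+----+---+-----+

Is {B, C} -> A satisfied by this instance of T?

No

(B=O, C=597): rows 1, 4, 9 → A takes values {86, 77, 82} — violation
(B=V, C=608): row 2 → A = 86 ✓
(B=O, C=608): rows 3, 6 → A = 79, 79 ✓
(B=V, C=599): rows 5, 8, 11 → A takes values {87, 81} — violation
(B=T, C=608): rows 7, 12 → A = 82, 82 ✓
(B=T, C=597): row 10 → A = 85 ✓
Two rows agree on {B, C} but differ on A, so {B, C} -> A does not hold.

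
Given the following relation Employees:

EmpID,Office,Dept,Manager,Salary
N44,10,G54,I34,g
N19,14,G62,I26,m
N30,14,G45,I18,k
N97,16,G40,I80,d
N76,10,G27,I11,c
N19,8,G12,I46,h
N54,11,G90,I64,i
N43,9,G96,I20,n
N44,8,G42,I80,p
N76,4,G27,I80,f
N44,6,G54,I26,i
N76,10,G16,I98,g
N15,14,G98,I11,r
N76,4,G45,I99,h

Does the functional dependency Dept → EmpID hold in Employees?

No

Dept=G54: 2 rows → EmpID = N44, N44 ✓
Dept=G62: 1 row → EmpID = N19 ✓
Dept=G45: 2 rows → EmpID takes values {N30, N76} — violation
Dept=G40: 1 row → EmpID = N97 ✓
Dept=G27: 2 rows → EmpID = N76, N76 ✓
Dept=G12: 1 row → EmpID = N19 ✓
Dept=G90: 1 row → EmpID = N54 ✓
Dept=G96: 1 row → EmpID = N43 ✓
Dept=G42: 1 row → EmpID = N44 ✓
Dept=G16: 1 row → EmpID = N76 ✓
Dept=G98: 1 row → EmpID = N15 ✓
Two rows agree on Dept but differ on EmpID, so Dept → EmpID does not hold.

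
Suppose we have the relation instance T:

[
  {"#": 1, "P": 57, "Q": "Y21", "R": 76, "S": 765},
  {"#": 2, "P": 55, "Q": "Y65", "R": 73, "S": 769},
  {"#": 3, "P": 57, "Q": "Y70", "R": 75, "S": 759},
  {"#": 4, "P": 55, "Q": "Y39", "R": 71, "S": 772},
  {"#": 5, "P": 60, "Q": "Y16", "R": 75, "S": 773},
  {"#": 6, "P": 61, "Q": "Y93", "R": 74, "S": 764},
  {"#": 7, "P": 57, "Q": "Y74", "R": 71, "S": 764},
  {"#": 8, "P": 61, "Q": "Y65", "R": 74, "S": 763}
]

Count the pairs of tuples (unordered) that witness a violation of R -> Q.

3

R=75: violating pairs (3,5) — 1 pair.
R=71: violating pairs (4,7) — 1 pair.
R=74: violating pairs (6,8) — 1 pair.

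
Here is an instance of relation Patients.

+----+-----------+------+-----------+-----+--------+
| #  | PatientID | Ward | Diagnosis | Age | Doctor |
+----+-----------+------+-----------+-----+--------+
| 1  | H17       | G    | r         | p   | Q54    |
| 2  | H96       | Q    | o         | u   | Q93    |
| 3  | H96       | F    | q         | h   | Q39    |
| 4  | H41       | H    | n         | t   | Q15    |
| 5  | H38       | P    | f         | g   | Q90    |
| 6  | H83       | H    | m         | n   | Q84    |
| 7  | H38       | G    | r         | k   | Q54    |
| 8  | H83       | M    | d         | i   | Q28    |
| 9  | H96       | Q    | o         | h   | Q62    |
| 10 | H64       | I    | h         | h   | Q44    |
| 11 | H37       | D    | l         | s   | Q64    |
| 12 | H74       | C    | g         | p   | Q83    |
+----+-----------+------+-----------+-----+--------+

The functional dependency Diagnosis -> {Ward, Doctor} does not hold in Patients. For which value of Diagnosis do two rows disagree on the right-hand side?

o

Diagnosis=r: rows 1, 7 → {Ward,Doctor} = (G, Q54), (G, Q54) ✓
Diagnosis=o: rows 2, 9 → {Ward,Doctor} takes values {(Q, Q93), (Q, Q62)} — violation
Diagnosis=q: row 3 → {Ward,Doctor} = (F, Q39) ✓
Diagnosis=n: row 4 → {Ward,Doctor} = (H, Q15) ✓
Diagnosis=f: row 5 → {Ward,Doctor} = (P, Q90) ✓
Diagnosis=m: row 6 → {Ward,Doctor} = (H, Q84) ✓
Diagnosis=d: row 8 → {Ward,Doctor} = (M, Q28) ✓
Diagnosis=h: row 10 → {Ward,Doctor} = (I, Q44) ✓
Diagnosis=l: row 11 → {Ward,Doctor} = (D, Q64) ✓
Diagnosis=g: row 12 → {Ward,Doctor} = (C, Q83) ✓
The only Diagnosis value with inconsistent RHS is Diagnosis=o.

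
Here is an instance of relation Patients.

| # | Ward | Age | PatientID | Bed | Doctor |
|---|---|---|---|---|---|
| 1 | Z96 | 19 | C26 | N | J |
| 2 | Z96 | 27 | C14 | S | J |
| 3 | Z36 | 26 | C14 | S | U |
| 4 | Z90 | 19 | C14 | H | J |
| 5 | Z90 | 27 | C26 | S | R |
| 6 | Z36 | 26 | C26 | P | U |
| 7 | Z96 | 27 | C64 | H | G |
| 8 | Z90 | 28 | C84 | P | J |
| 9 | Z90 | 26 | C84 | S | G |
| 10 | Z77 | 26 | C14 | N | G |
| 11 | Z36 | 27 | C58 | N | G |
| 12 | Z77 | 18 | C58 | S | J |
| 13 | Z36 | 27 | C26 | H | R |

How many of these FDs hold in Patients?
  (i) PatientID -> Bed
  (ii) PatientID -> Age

0

(i) PatientID -> Bed: PatientID=C26: rows 1, 5, 6, 13 → Bed takes values {N, S, P, H} — violation; PatientID=C14: rows 2, 3, 4, 10 → Bed takes values {S, H, N} — violation; PatientID=C84: rows 8, 9 → Bed takes values {P, S} — violation; PatientID=C58: rows 11, 12 → Bed takes values {N, S} — violation — fails.
(ii) PatientID -> Age: PatientID=C26: rows 1, 5, 6, 13 → Age takes values {19, 27, 26} — violation; PatientID=C14: rows 2, 3, 4, 10 → Age takes values {27, 26, 19} — violation; PatientID=C84: rows 8, 9 → Age takes values {28, 26} — violation; PatientID=C58: rows 11, 12 → Age takes values {27, 18} — violation — fails.
None of the 2 dependencies hold.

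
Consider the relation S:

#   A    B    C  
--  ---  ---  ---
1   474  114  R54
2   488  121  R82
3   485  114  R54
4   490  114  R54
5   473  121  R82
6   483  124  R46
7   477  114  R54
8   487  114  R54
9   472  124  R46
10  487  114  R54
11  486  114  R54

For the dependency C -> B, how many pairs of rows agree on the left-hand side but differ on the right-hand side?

0

C=R54: all 7 rows agree on B — 0 pairs.
C=R82: all 2 rows agree on B — 0 pairs.
C=R46: all 2 rows agree on B — 0 pairs.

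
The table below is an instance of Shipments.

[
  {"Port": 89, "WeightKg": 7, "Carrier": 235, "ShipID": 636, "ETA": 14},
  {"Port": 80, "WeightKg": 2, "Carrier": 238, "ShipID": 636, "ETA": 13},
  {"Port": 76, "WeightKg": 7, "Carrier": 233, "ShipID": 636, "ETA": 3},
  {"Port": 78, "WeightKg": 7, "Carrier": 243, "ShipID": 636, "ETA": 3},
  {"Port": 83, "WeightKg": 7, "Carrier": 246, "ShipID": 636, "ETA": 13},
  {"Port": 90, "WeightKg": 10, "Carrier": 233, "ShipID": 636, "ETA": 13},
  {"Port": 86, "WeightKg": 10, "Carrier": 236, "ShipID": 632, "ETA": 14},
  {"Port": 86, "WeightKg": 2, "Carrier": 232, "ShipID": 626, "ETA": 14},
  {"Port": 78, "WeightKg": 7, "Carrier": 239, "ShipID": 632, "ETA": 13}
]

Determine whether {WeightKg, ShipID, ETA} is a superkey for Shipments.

No

Two distinct rows share (WeightKg=7, ShipID=636, ETA=3), so {WeightKg, ShipID, ETA} does not determine every attribute — not a superkey.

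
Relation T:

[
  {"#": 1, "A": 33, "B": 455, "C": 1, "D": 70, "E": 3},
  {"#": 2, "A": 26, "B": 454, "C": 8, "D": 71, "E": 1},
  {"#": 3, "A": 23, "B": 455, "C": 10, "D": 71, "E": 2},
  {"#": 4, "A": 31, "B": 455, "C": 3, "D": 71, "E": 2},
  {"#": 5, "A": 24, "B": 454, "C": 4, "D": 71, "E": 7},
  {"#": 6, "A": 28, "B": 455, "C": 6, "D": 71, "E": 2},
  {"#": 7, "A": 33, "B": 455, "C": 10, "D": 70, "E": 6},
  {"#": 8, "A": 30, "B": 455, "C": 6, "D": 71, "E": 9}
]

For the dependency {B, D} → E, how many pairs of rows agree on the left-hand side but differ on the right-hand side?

(B=455, D=70): violating pairs (1,7) — 1 pair.
(B=454, D=71): violating pairs (2,5) — 1 pair.
(B=455, D=71): violating pairs (3,8), (4,8), (6,8) — 3 pairs.

5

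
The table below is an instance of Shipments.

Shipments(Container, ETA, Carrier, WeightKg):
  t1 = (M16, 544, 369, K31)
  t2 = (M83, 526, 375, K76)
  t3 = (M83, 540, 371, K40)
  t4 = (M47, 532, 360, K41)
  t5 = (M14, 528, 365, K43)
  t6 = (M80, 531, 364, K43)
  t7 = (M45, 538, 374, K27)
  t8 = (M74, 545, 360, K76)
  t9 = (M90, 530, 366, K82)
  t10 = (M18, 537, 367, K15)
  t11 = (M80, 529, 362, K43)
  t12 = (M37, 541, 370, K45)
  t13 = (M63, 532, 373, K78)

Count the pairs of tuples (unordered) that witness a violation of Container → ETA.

Container=M83: violating pairs (2,3) — 1 pair.
Container=M80: violating pairs (6,11) — 1 pair.

2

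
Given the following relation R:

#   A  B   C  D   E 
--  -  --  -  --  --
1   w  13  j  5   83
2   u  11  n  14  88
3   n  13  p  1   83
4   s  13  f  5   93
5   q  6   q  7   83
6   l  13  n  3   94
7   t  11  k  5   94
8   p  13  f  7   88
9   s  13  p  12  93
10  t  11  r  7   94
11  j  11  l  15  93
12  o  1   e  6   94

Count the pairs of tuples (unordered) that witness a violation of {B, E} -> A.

1

(B=13, E=83): violating pairs (1,3) — 1 pair.
(B=13, E=93): all 2 rows agree on A — 0 pairs.
(B=11, E=94): all 2 rows agree on A — 0 pairs.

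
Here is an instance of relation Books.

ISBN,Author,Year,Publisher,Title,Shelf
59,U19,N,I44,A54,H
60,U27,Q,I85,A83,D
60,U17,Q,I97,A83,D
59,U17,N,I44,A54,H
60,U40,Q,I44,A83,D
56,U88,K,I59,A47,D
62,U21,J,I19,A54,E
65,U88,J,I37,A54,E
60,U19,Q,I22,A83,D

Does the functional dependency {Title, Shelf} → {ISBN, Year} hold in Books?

(Title=A54, Shelf=H): 2 rows → {ISBN,Year} = (59, N), (59, N) ✓
(Title=A83, Shelf=D): 4 rows → {ISBN,Year} = (60, Q), (60, Q), (60, Q), (60, Q) ✓
(Title=A47, Shelf=D): 1 row → {ISBN,Year} = (56, K) ✓
(Title=A54, Shelf=E): 2 rows → {ISBN,Year} takes values {(62, J), (65, J)} — violation
Two rows agree on {Title, Shelf} but differ on {ISBN, Year}, so {Title, Shelf} → {ISBN, Year} does not hold.

No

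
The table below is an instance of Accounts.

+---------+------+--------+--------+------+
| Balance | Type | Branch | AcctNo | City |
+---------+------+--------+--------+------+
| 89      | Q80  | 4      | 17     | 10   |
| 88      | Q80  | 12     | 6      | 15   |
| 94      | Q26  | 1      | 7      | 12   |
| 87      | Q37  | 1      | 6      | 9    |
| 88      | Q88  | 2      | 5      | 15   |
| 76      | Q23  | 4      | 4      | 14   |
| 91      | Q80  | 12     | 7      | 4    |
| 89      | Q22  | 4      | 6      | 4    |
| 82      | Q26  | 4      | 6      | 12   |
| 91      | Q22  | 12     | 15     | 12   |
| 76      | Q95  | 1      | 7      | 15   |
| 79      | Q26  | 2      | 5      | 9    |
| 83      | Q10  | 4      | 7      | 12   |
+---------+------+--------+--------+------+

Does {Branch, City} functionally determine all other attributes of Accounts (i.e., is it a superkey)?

Two distinct rows share (Branch=4, City=12), so {Branch, City} does not determine every attribute — not a superkey.

No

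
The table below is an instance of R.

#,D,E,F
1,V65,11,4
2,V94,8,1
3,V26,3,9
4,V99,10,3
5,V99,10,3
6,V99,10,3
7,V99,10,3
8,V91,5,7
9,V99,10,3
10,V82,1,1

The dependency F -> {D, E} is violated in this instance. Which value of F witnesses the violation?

F=4: row 1 → {D,E} = (V65, 11) ✓
F=1: rows 2, 10 → {D,E} takes values {(V94, 8), (V82, 1)} — violation
F=9: row 3 → {D,E} = (V26, 3) ✓
F=3: rows 4, 5, 6, 7, 9 → {D,E} = (V99, 10), (V99, 10), (V99, 10), (V99, 10), (V99, 10) ✓
F=7: row 8 → {D,E} = (V91, 5) ✓
The only F value with inconsistent RHS is F=1.

1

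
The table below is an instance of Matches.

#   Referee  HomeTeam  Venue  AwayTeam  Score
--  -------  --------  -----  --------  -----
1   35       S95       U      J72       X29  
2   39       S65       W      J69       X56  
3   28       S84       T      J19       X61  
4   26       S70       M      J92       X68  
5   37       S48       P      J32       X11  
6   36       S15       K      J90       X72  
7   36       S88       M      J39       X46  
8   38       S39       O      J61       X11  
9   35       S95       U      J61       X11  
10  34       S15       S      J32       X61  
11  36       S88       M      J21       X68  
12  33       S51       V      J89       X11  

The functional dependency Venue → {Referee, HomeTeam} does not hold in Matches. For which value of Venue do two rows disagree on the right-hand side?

Venue=U: rows 1, 9 → {Referee,HomeTeam} = (35, S95), (35, S95) ✓
Venue=W: row 2 → {Referee,HomeTeam} = (39, S65) ✓
Venue=T: row 3 → {Referee,HomeTeam} = (28, S84) ✓
Venue=M: rows 4, 7, 11 → {Referee,HomeTeam} takes values {(26, S70), (36, S88)} — violation
Venue=P: row 5 → {Referee,HomeTeam} = (37, S48) ✓
Venue=K: row 6 → {Referee,HomeTeam} = (36, S15) ✓
Venue=O: row 8 → {Referee,HomeTeam} = (38, S39) ✓
Venue=S: row 10 → {Referee,HomeTeam} = (34, S15) ✓
Venue=V: row 12 → {Referee,HomeTeam} = (33, S51) ✓
The only Venue value with inconsistent RHS is Venue=M.

M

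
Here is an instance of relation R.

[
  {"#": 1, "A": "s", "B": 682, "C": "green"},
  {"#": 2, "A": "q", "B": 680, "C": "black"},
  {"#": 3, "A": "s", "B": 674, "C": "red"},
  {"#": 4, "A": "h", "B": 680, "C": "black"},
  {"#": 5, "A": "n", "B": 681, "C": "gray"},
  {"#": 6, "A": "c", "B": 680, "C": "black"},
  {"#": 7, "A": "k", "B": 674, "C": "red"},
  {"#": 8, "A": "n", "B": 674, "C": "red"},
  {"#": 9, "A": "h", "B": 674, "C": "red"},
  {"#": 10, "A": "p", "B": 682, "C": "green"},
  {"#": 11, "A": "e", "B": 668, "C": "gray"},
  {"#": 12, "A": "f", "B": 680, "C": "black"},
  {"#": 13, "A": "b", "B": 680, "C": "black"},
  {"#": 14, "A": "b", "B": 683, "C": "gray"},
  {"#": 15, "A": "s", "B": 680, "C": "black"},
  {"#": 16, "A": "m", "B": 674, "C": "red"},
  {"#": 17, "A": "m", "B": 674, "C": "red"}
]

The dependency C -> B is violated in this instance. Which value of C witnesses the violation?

C=green: rows 1, 10 → B = 682, 682 ✓
C=black: rows 2, 4, 6, 12, 13, 15 → B = 680, 680, 680, 680, 680, 680 ✓
C=red: rows 3, 7, 8, 9, 16, 17 → B = 674, 674, 674, 674, 674, 674 ✓
C=gray: rows 5, 11, 14 → B takes values {681, 668, 683} — violation
The only C value with inconsistent B is C=gray.

gray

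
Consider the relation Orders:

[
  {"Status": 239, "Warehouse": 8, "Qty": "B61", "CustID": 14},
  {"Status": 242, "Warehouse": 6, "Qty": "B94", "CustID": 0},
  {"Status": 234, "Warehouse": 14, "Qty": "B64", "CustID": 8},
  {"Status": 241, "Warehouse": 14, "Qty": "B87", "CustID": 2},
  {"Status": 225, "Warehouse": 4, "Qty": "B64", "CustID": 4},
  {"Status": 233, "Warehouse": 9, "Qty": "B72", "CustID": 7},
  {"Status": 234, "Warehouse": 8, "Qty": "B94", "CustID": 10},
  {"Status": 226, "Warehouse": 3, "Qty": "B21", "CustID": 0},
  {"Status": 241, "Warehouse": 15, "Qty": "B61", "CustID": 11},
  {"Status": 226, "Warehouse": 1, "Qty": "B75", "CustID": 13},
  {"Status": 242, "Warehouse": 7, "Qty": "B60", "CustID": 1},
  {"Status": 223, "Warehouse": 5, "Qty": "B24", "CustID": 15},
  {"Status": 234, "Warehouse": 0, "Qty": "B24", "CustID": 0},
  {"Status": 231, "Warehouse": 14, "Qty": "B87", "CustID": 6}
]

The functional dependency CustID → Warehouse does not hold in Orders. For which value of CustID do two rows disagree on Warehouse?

0

CustID=14: 1 row → Warehouse = 8 ✓
CustID=0: 3 rows → Warehouse takes values {6, 3, 0} — violation
CustID=8: 1 row → Warehouse = 14 ✓
CustID=2: 1 row → Warehouse = 14 ✓
CustID=4: 1 row → Warehouse = 4 ✓
CustID=7: 1 row → Warehouse = 9 ✓
CustID=10: 1 row → Warehouse = 8 ✓
CustID=11: 1 row → Warehouse = 15 ✓
CustID=13: 1 row → Warehouse = 1 ✓
CustID=1: 1 row → Warehouse = 7 ✓
CustID=15: 1 row → Warehouse = 5 ✓
CustID=6: 1 row → Warehouse = 14 ✓
The only CustID value with inconsistent Warehouse is CustID=0.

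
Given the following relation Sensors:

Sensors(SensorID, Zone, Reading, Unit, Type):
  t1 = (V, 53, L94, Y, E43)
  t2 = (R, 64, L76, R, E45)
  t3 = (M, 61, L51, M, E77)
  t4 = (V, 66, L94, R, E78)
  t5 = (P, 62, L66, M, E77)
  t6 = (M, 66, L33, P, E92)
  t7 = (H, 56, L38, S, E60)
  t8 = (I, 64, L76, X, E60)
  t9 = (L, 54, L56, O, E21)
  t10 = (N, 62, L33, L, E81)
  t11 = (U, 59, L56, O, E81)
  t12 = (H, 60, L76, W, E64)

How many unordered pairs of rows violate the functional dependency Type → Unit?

2

Type=E77: all 2 rows agree on Unit — 0 pairs.
Type=E60: violating pairs (7,8) — 1 pair.
Type=E81: violating pairs (10,11) — 1 pair.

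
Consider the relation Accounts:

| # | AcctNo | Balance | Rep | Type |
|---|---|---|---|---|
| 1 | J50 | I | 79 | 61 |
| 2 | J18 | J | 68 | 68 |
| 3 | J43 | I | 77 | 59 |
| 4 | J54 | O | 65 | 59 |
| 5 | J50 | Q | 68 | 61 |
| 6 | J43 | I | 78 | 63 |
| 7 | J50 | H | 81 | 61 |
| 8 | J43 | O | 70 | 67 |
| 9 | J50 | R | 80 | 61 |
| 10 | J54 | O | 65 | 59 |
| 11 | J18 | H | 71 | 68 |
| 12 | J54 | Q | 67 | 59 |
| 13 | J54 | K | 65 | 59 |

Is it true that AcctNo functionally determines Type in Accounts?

AcctNo=J50: rows 1, 5, 7, 9 → Type = 61, 61, 61, 61 ✓
AcctNo=J18: rows 2, 11 → Type = 68, 68 ✓
AcctNo=J43: rows 3, 6, 8 → Type takes values {59, 63, 67} — violation
AcctNo=J54: rows 4, 10, 12, 13 → Type = 59, 59, 59, 59 ✓
Two rows agree on AcctNo but differ on Type, so AcctNo -> Type does not hold.

No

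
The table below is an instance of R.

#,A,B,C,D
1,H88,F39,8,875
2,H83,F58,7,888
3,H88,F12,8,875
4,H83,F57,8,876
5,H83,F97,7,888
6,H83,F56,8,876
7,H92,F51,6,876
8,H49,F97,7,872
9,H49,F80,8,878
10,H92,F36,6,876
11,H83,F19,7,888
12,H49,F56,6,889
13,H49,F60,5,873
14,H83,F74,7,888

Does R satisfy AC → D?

(A=H88, C=8): rows 1, 3 → D = 875, 875 ✓
(A=H83, C=7): rows 2, 5, 11, 14 → D = 888, 888, 888, 888 ✓
(A=H83, C=8): rows 4, 6 → D = 876, 876 ✓
(A=H92, C=6): rows 7, 10 → D = 876, 876 ✓
(A=H49, C=7): row 8 → D = 872 ✓
(A=H49, C=8): row 9 → D = 878 ✓
(A=H49, C=6): row 12 → D = 889 ✓
(A=H49, C=5): row 13 → D = 873 ✓
Every AC value is associated with a single D value, so AC → D holds.

Yes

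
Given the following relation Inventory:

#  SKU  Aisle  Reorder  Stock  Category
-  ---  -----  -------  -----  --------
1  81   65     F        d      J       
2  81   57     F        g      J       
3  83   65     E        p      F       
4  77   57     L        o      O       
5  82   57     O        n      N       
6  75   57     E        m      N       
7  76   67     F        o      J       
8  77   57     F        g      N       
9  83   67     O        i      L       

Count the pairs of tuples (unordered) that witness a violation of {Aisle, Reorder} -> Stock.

(Aisle=57, Reorder=F): all 2 rows agree on Stock — 0 pairs.

0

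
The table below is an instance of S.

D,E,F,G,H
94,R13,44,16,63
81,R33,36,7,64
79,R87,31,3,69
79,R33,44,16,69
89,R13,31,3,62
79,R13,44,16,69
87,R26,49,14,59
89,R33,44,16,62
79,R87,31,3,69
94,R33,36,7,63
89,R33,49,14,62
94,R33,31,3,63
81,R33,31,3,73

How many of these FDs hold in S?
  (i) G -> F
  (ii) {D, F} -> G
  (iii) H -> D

(i) G -> F: every LHS value maps to a single RHS value — holds.
(ii) {D, F} -> G: every LHS value maps to a single RHS value — holds.
(iii) H -> D: every LHS value maps to a single RHS value — holds.
3 of the 3 dependencies hold.

3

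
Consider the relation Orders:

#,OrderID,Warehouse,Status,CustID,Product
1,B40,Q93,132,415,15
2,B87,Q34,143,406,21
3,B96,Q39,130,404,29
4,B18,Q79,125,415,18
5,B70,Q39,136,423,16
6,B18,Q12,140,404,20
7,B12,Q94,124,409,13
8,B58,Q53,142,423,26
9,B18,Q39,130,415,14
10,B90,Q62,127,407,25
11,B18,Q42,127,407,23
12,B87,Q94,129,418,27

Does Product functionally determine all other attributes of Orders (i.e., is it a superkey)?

All 12 rows have distinct Product values, so Product → (all attributes) holds and Product is a superkey.

Yes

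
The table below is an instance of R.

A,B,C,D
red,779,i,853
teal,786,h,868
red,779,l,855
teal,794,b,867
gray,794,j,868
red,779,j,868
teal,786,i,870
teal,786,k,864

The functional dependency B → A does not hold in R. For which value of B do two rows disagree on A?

794

B=779: 3 rows → A = red, red, red ✓
B=786: 3 rows → A = teal, teal, teal ✓
B=794: 2 rows → A takes values {teal, gray} — violation
The only B value with inconsistent A is B=794.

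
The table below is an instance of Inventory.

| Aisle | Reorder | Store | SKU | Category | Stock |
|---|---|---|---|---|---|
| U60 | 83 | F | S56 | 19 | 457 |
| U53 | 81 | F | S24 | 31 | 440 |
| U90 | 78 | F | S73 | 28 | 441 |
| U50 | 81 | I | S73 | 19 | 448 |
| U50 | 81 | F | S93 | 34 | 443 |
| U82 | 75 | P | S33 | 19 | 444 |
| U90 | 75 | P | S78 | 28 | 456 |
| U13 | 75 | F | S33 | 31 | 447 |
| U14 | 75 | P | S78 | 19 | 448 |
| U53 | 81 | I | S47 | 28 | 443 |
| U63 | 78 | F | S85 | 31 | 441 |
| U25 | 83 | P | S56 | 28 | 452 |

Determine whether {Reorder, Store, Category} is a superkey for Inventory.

Two distinct rows share (Reorder=75, Store=P, Category=19), so {Reorder, Store, Category} does not determine every attribute — not a superkey.

No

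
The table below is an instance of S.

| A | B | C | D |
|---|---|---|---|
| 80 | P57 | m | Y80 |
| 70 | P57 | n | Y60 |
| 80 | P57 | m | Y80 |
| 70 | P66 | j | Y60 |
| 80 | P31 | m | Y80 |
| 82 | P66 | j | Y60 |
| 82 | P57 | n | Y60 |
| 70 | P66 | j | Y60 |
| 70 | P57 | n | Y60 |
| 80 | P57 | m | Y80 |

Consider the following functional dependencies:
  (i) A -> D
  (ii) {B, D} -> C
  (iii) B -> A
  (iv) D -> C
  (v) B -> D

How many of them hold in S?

(i) A -> D: every LHS value maps to a single RHS value — holds.
(ii) {B, D} -> C: every LHS value maps to a single RHS value — holds.
(iii) B -> A: B=P57: 6 rows → A takes values {80, 70, 82} — violation; B=P66: 3 rows → A takes values {70, 82} — violation — fails.
(iv) D -> C: D=Y60: 6 rows → C takes values {n, j} — violation — fails.
(v) B -> D: B=P57: 6 rows → D takes values {Y80, Y60} — violation — fails.
2 of the 5 dependencies hold.

2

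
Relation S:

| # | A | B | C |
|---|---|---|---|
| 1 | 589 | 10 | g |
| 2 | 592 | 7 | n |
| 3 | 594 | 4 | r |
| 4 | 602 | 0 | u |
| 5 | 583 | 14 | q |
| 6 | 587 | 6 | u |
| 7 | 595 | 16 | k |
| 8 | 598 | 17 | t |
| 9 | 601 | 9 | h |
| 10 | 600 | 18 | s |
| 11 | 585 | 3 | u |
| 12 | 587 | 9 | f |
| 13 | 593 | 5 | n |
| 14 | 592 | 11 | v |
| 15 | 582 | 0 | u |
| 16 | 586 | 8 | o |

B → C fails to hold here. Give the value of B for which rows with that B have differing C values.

9

B=10: row 1 → C = g ✓
B=7: row 2 → C = n ✓
B=4: row 3 → C = r ✓
B=0: rows 4, 15 → C = u, u ✓
B=14: row 5 → C = q ✓
B=6: row 6 → C = u ✓
B=16: row 7 → C = k ✓
B=17: row 8 → C = t ✓
B=9: rows 9, 12 → C takes values {h, f} — violation
B=18: row 10 → C = s ✓
B=3: row 11 → C = u ✓
B=5: row 13 → C = n ✓
B=11: row 14 → C = v ✓
B=8: row 16 → C = o ✓
The only B value with inconsistent C is B=9.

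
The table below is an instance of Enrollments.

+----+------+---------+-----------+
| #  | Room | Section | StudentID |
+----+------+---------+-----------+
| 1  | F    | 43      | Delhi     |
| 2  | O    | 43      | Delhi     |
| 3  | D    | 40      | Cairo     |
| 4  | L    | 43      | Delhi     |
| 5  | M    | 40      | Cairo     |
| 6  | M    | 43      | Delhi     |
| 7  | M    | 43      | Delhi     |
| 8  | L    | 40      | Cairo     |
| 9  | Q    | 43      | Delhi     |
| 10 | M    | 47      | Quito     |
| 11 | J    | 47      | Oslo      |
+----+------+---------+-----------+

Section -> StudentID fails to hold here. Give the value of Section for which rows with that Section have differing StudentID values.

47

Section=43: rows 1, 2, 4, 6, 7, 9 → StudentID = Delhi, Delhi, Delhi, Delhi, Delhi, Delhi ✓
Section=40: rows 3, 5, 8 → StudentID = Cairo, Cairo, Cairo ✓
Section=47: rows 10, 11 → StudentID takes values {Quito, Oslo} — violation
The only Section value with inconsistent StudentID is Section=47.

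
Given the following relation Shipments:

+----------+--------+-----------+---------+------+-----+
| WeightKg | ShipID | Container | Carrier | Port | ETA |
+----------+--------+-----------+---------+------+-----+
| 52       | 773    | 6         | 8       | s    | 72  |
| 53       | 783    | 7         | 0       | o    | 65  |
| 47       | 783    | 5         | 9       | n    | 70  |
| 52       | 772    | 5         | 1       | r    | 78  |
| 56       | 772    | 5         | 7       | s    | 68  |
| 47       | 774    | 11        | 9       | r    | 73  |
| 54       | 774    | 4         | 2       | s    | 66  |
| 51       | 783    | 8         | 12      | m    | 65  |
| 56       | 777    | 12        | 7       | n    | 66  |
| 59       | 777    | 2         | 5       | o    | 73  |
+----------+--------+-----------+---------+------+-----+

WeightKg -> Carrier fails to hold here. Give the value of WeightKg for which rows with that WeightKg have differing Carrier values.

WeightKg=52: 2 rows → Carrier takes values {8, 1} — violation
WeightKg=53: 1 row → Carrier = 0 ✓
WeightKg=47: 2 rows → Carrier = 9, 9 ✓
WeightKg=56: 2 rows → Carrier = 7, 7 ✓
WeightKg=54: 1 row → Carrier = 2 ✓
WeightKg=51: 1 row → Carrier = 12 ✓
WeightKg=59: 1 row → Carrier = 5 ✓
The only WeightKg value with inconsistent Carrier is WeightKg=52.

52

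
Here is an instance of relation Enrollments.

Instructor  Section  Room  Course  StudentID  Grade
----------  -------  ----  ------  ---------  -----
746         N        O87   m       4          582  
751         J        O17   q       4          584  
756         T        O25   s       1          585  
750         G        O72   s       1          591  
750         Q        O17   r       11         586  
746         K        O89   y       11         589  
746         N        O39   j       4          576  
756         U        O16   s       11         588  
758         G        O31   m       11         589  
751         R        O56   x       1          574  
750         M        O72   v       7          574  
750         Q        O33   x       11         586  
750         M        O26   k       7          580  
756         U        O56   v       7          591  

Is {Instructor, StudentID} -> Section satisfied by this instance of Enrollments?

Yes

(Instructor=746, StudentID=4): 2 rows → Section = N, N ✓
(Instructor=751, StudentID=4): 1 row → Section = J ✓
(Instructor=756, StudentID=1): 1 row → Section = T ✓
(Instructor=750, StudentID=1): 1 row → Section = G ✓
(Instructor=750, StudentID=11): 2 rows → Section = Q, Q ✓
(Instructor=746, StudentID=11): 1 row → Section = K ✓
(Instructor=756, StudentID=11): 1 row → Section = U ✓
(Instructor=758, StudentID=11): 1 row → Section = G ✓
(Instructor=751, StudentID=1): 1 row → Section = R ✓
(Instructor=750, StudentID=7): 2 rows → Section = M, M ✓
(Instructor=756, StudentID=7): 1 row → Section = U ✓
Every {Instructor, StudentID} value is associated with a single Section value, so {Instructor, StudentID} -> Section holds.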